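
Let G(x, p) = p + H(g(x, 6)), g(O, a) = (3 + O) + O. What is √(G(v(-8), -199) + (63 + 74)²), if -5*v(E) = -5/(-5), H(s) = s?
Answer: √464315/5 ≈ 136.28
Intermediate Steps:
g(O, a) = 3 + 2*O
v(E) = -⅕ (v(E) = -(-1)/(-5) = -(-1)*(-1)/5 = -⅕*1 = -⅕)
G(x, p) = 3 + p + 2*x (G(x, p) = p + (3 + 2*x) = 3 + p + 2*x)
√(G(v(-8), -199) + (63 + 74)²) = √((3 - 199 + 2*(-⅕)) + (63 + 74)²) = √((3 - 199 - ⅖) + 137²) = √(-982/5 + 18769) = √(92863/5) = √464315/5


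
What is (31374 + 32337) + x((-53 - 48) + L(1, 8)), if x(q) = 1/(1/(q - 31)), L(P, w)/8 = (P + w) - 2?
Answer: 63635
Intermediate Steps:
L(P, w) = -16 + 8*P + 8*w (L(P, w) = 8*((P + w) - 2) = 8*(-2 + P + w) = -16 + 8*P + 8*w)
x(q) = -31 + q (x(q) = 1/(1/(-31 + q)) = -31 + q)
(31374 + 32337) + x((-53 - 48) + L(1, 8)) = (31374 + 32337) + (-31 + ((-53 - 48) + (-16 + 8*1 + 8*8))) = 63711 + (-31 + (-101 + (-16 + 8 + 64))) = 63711 + (-31 + (-101 + 56)) = 63711 + (-31 - 45) = 63711 - 76 = 63635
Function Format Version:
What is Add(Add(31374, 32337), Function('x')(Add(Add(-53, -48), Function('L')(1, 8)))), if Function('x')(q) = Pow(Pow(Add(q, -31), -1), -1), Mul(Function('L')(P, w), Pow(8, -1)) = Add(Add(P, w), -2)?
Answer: 63635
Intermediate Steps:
Function('L')(P, w) = Add(-16, Mul(8, P), Mul(8, w)) (Function('L')(P, w) = Mul(8, Add(Add(P, w), -2)) = Mul(8, Add(-2, P, w)) = Add(-16, Mul(8, P), Mul(8, w)))
Function('x')(q) = Add(-31, q) (Function('x')(q) = Pow(Pow(Add(-31, q), -1), -1) = Add(-31, q))
Add(Add(31374, 32337), Function('x')(Add(Add(-53, -48), Function('L')(1, 8)))) = Add(Add(31374, 32337), Add(-31, Add(Add(-53, -48), Add(-16, Mul(8, 1), Mul(8, 8))))) = Add(63711, Add(-31, Add(-101, Add(-16, 8, 64)))) = Add(63711, Add(-31, Add(-101, 56))) = Add(63711, Add(-31, -45)) = Add(63711, -76) = 63635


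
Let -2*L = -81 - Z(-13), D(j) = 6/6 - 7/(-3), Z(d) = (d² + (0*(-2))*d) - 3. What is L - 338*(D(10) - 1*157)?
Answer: 312377/6 ≈ 52063.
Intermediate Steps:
Z(d) = -3 + d² (Z(d) = (d² + 0*d) - 3 = (d² + 0) - 3 = d² - 3 = -3 + d²)
D(j) = 10/3 (D(j) = 6*(⅙) - 7*(-⅓) = 1 + 7/3 = 10/3)
L = 247/2 (L = -(-81 - (-3 + (-13)²))/2 = -(-81 - (-3 + 169))/2 = -(-81 - 1*166)/2 = -(-81 - 166)/2 = -½*(-247) = 247/2 ≈ 123.50)
L - 338*(D(10) - 1*157) = 247/2 - 338*(10/3 - 1*157) = 247/2 - 338*(10/3 - 157) = 247/2 - 338*(-461/3) = 247/2 + 155818/3 = 312377/6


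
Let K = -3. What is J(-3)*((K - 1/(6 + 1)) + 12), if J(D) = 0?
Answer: 0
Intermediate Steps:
J(-3)*((K - 1/(6 + 1)) + 12) = 0*((-3 - 1/(6 + 1)) + 12) = 0*((-3 - 1/7) + 12) = 0*(-22/7 + 12) = 0*(62/7) = 0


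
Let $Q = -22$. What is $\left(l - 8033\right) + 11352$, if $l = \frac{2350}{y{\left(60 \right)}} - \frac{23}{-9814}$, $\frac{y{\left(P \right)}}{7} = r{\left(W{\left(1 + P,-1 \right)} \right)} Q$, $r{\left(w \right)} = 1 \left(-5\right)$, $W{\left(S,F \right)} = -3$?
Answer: $\frac{358629049}{107954} \approx 3322.1$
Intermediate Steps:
$r{\left(w \right)} = -5$
$y{\left(P \right)} = 770$ ($y{\left(P \right)} = 7 \left(\left(-5\right) \left(-22\right)\right) = 7 \cdot 110 = 770$)
$l = \frac{329723}{107954}$ ($l = \frac{2350}{770} - \frac{23}{-9814} = 2350 \cdot \frac{1}{770} - - \frac{23}{9814} = \frac{235}{77} + \frac{23}{9814} = \frac{329723}{107954} \approx 3.0543$)
$\left(l - 8033\right) + 11352 = \left(\frac{329723}{107954} - 8033\right) + 11352 = - \frac{866864759}{107954} + 11352 = \frac{358629049}{107954}$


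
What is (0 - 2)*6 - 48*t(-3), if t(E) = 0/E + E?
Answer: 132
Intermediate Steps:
t(E) = E (t(E) = 0 + E = E)
(0 - 2)*6 - 48*t(-3) = (0 - 2)*6 - 48*(-3) = -2*6 + 144 = -12 + 144 = 132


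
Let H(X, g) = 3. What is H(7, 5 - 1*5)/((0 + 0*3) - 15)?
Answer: -⅕ ≈ -0.20000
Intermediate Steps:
H(7, 5 - 1*5)/((0 + 0*3) - 15) = 3/((0 + 0*3) - 15) = 3/((0 + 0) - 15) = 3/(0 - 15) = 3/(-15) = -1/15*3 = -⅕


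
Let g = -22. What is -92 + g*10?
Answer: -312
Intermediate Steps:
-92 + g*10 = -92 - 22*10 = -92 - 220 = -312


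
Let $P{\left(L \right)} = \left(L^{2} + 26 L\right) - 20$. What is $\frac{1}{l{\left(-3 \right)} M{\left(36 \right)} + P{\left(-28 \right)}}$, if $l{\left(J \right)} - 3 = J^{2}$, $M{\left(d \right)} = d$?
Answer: $\frac{1}{468} \approx 0.0021368$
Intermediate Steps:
$l{\left(J \right)} = 3 + J^{2}$
$P{\left(L \right)} = -20 + L^{2} + 26 L$
$\frac{1}{l{\left(-3 \right)} M{\left(36 \right)} + P{\left(-28 \right)}} = \frac{1}{\left(3 + \left(-3\right)^{2}\right) 36 + \left(-20 + \left(-28\right)^{2} + 26 \left(-28\right)\right)} = \frac{1}{\left(3 + 9\right) 36 - -36} = \frac{1}{12 \cdot 36 + 36} = \frac{1}{432 + 36} = \frac{1}{468}$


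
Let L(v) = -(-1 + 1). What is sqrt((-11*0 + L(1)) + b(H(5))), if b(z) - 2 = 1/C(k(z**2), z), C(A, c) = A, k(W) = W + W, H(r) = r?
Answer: sqrt(202)/10 ≈ 1.4213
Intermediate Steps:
L(v) = 0 (L(v) = -1*0 = 0)
k(W) = 2*W
b(z) = 2 + 1/(2*z**2)
sqrt((-11*0 + L(1)) + b(H(5))) = sqrt((-11*0 + 0) + (2 + (1/2)/5**2)) = sqrt((0 + 0) + (2 + (1/2)*(1/25))) = sqrt(0 + (2 + 1/50)) = sqrt(0 + 101/50) = sqrt(101/50) = sqrt(202)/10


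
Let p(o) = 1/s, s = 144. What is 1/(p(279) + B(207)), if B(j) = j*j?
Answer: 144/6170257 ≈ 2.3338e-5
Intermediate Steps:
p(o) = 1/144
B(j) = j**2
1/(p(279) + B(207)) = 1/(1/144 + 207**2) = 1/(1/144 + 42849) = 1/(6170257/144) = 144/6170257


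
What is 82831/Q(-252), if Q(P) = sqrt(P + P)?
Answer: -11833*I*sqrt(14)/12 ≈ -3689.6*I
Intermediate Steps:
Q(P) = sqrt(2)*sqrt(P) (Q(P) = sqrt(2*P) = sqrt(2)*sqrt(P))
82831/Q(-252) = 82831/((sqrt(2)*sqrt(-252))) = 82831/((sqrt(2)*(6*I*sqrt(7)))) = 82831/((6*I*sqrt(14))) = 82831*(-I*sqrt(14)/84) = -11833*I*sqrt(14)/12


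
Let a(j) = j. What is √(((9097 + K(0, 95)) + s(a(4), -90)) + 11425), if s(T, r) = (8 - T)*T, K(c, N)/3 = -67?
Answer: √20337 ≈ 142.61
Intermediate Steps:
K(c, N) = -201 (K(c, N) = 3*(-67) = -201)
s(T, r) = T*(8 - T)
√(((9097 + K(0, 95)) + s(a(4), -90)) + 11425) = √(((9097 - 201) + 4*(8 - 1*4)) + 11425) = √((8896 + 4*(8 - 4)) + 11425) = √((8896 + 4*4) + 11425) = √((8896 + 16) + 11425) = √(8912 + 11425) = √20337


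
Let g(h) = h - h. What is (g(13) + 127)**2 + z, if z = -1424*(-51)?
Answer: 88753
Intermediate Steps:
g(h) = 0
z = 72624
(g(13) + 127)**2 + z = (0 + 127)**2 + 72624 = 127**2 + 72624 = 16129 + 72624 = 88753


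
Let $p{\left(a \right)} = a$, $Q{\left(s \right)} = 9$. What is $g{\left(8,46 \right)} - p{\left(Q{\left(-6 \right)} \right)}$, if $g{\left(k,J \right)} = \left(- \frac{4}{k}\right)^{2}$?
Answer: $- \frac{35}{4} \approx -8.75$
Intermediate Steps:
$g{\left(k,J \right)} = \frac{16}{k^{2}}$
$g{\left(8,46 \right)} - p{\left(Q{\left(-6 \right)} \right)} = \frac{16}{64} - 9 = 16 \cdot \frac{1}{64} - 9 = \frac{1}{4} - 9 = - \frac{35}{4}$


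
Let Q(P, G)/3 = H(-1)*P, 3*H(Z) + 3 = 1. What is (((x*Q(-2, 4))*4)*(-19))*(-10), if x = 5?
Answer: 15200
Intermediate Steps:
H(Z) = -⅔ (H(Z) = -1 + (⅓)*1 = -1 + ⅓ = -⅔)
Q(P, G) = -2*P (Q(P, G) = 3*(-2*P/3) = -2*P)
(((x*Q(-2, 4))*4)*(-19))*(-10) = (((5*(-2*(-2)))*4)*(-19))*(-10) = (((5*4)*4)*(-19))*(-10) = ((20*4)*(-19))*(-10) = (80*(-19))*(-10) = -1520*(-10) = 15200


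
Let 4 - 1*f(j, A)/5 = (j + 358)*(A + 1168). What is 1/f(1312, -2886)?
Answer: 1/14345320 ≈ 6.9709e-8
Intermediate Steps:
f(j, A) = 20 - 5*(358 + j)*(1168 + A) (f(j, A) = 20 - 5*(j + 358)*(A + 1168) = 20 - 5*(358 + j)*(1168 + A))
1/f(1312, -2886) = 1/(-2090700 - 5840*1312 - 1790*(-2886) - 5*(-2886)*1312) = 1/(-2090700 - 7662080 + 5165940 + 18932160) = 1/14345320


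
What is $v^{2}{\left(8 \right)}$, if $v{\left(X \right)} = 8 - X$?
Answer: $0$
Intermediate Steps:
$v^{2}{\left(8 \right)} = \left(8 - 8\right)^{2} = 0^{2} = 0$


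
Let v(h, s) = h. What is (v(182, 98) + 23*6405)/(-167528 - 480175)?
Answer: -21071/92529 ≈ -0.22772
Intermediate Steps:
(v(182, 98) + 23*6405)/(-167528 - 480175) = (182 + 23*6405)/(-167528 - 480175) = (182 + 147315)/(-647703) = 147497*(-1/647703) = -21071/92529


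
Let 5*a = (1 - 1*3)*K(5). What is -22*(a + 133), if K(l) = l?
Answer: -2882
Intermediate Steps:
a = -2 (a = ((1 - 1*3)*5)/5 = ((1 - 3)*5)/5 = (-2*5)/5 = (⅕)*(-10) = -2)
-22*(a + 133) = -22*(-2 + 133) = -22*131 = -2882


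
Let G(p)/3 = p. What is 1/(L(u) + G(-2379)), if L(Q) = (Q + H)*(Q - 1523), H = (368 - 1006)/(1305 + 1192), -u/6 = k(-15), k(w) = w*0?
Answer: -227/1531765 ≈ -0.00014820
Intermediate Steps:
k(w) = 0
u = 0 (u = -6*0 = 0)
H = -58/227 (H = -638/2497 = -638*1/2497 = -58/227 ≈ -0.25551)
G(p) = 3*p
L(Q) = (-1523 + Q)*(-58/227 + Q) (L(Q) = (Q - 58/227)*(Q - 1523) = (-58/227 + Q)*(-1523 + Q) = (-1523 + Q)*(-58/227 + Q))
1/(L(u) + G(-2379)) = 1/((88334/227 + 0² - 345779/227*0) + 3*(-2379)) = 1/((88334/227 + 0 + 0) - 7137) = 1/(88334/227 - 7137) = 1/(-1531765/227) = -227/1531765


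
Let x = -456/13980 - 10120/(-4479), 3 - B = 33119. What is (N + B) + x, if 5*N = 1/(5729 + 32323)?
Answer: -2191653487180139/66185555940 ≈ -33114.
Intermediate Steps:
B = -33116 (B = 3 - 1*33119 = 3 - 33119 = -33116)
x = 11619598/5218035 (x = -456*1/13980 - 10120*(-1/4479) = -38/1165 + 10120/4479 = 11619598/5218035 ≈ 2.2268)
N = 1/190260 (N = 1/(5*(5729 + 32323)) = (⅕)/38052 = (⅕)*(1/38052) = 1/190260 ≈ 5.2560e-6)
(N + B) + x = (1/190260 - 33116) + 11619598/5218035 = -6300650159/190260 + 11619598/5218035 = -2191653487180139/66185555940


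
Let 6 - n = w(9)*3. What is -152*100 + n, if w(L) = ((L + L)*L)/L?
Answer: -15248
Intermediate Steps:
w(L) = 2*L (w(L) = ((2*L)*L)/L = (2*L²)/L = 2*L)
n = -48 (n = 6 - 2*9*3 = 6 - 18*3 = 6 - 1*54 = 6 - 54 = -48)
-152*100 + n = -152*100 - 48 = -15200 - 48 = -15248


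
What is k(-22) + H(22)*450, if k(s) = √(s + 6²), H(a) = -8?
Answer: -3600 + √14 ≈ -3596.3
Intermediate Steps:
k(s) = √(36 + s) (k(s) = √(s + 36) = √(36 + s))
k(-22) + H(22)*450 = √(36 - 22) - 8*450 = √14 - 3600 = -3600 + √14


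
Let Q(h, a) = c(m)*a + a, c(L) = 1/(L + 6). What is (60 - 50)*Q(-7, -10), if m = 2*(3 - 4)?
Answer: -125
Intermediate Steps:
m = -2 (m = 2*(-1) = -2)
c(L) = 1/(6 + L)
Q(h, a) = 5*a/4 (Q(h, a) = a/(6 - 2) + a = a/4 + a = 5*a/4)
(60 - 50)*Q(-7, -10) = (60 - 50)*((5/4)*(-10)) = 10*(-25/2) = -125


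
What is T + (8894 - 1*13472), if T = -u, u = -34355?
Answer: 29777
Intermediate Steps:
T = 34355 (T = -1*(-34355) = 34355)
T + (8894 - 1*13472) = 34355 + (8894 - 1*13472) = 34355 + (8894 - 13472) = 34355 - 4578 = 29777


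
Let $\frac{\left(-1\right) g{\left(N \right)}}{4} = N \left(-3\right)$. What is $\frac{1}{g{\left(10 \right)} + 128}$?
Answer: $\frac{1}{248} \approx 0.0040323$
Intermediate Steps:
$g{\left(N \right)} = 12 N$ ($g{\left(N \right)} = - 4 N \left(-3\right) = - 4 \left(- 3 N\right) = 12 N$)
$\frac{1}{g{\left(10 \right)} + 128} = \frac{1}{12 \cdot 10 + 128} = \frac{1}{120 + 128} = \frac{1}{248}$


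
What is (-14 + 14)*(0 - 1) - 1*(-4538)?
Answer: 4538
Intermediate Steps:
(-14 + 14)*(0 - 1) - 1*(-4538) = 0*(-1) + 4538 = 0 + 4538 = 4538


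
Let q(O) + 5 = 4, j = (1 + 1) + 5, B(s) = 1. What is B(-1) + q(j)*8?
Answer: -7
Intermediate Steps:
j = 7 (j = 2 + 5 = 7)
q(O) = -1 (q(O) = -5 + 4 = -1)
B(-1) + q(j)*8 = 1 - 1*8 = 1 - 8 = -7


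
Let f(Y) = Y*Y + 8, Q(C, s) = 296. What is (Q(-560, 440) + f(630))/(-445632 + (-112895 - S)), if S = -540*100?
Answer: -397204/504527 ≈ -0.78728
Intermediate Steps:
S = -54000
f(Y) = 8 + Y² (f(Y) = Y² + 8 = 8 + Y²)
(Q(-560, 440) + f(630))/(-445632 + (-112895 - S)) = (296 + (8 + 630²))/(-445632 + (-112895 - 1*(-54000))) = (296 + (8 + 396900))/(-445632 + (-112895 + 54000)) = (296 + 396908)/(-445632 - 58895) = 397204/(-504527) = 397204*(-1/504527) = -397204/504527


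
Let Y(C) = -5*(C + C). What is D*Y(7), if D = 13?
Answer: -910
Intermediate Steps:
Y(C) = -10*C
D*Y(7) = 13*(-10*7) = 13*(-70) = -910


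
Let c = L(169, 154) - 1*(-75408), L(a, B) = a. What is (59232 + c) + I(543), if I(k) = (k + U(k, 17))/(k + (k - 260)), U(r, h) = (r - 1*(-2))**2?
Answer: 55824901/413 ≈ 1.3517e+5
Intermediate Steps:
U(r, h) = (2 + r)**2 (U(r, h) = (r + 2)**2 = (2 + r)**2)
I(k) = (k + (2 + k)**2)/(-260 + 2*k) (I(k) = (k + (2 + k)**2)/(k + (k - 260)) = (k + (2 + k)**2)/(k + (-260 + k)) = (k + (2 + k)**2)/(-260 + 2*k))
c = 75577 (c = 169 - 1*(-75408) = 169 + 75408 = 75577)
(59232 + c) + I(543) = (59232 + 75577) + (543 + (2 + 543)**2)/(2*(-130 + 543)) = 134809 + (1/2)*(543 + 545**2)/413 = 134809 + (1/2)*(1/413)*(543 + 297025) = 134809 + (1/2)*(1/413)*297568 = 134809 + 148784/413 = 55824901/413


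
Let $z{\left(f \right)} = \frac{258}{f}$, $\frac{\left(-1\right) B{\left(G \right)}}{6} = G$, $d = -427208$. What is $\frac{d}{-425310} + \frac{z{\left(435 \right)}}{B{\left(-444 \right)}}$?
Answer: $\frac{550194943}{547629156} \approx 1.0047$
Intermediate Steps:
$B{\left(G \right)} = - 6 G$
$\frac{d}{-425310} + \frac{z{\left(435 \right)}}{B{\left(-444 \right)}} = - \frac{427208}{-425310} + \frac{258 \cdot \frac{1}{435}}{\left(-6\right) \left(-444\right)} = \left(-427208\right) \left(- \frac{1}{425310}\right) + \frac{258 \cdot \frac{1}{435}}{2664} = \frac{213604}{212655} + \frac{86}{145} \cdot \frac{1}{2664} = \frac{213604}{212655} + \frac{43}{193140} = \frac{550194943}{547629156}$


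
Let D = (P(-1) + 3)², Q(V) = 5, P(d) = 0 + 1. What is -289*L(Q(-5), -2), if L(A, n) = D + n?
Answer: -4046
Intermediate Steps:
P(d) = 1
D = 16 (D = (1 + 3)² = 4² = 16)
L(A, n) = 16 + n
-289*L(Q(-5), -2) = -289*(16 - 2) = -289*14 = -4046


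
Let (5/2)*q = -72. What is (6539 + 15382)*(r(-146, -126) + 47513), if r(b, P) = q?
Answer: 5204505741/5 ≈ 1.0409e+9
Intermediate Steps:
q = -144/5 (q = (2/5)*(-72) = -144/5 ≈ -28.800)
r(b, P) = -144/5
(6539 + 15382)*(r(-146, -126) + 47513) = (6539 + 15382)*(-144/5 + 47513) = 21921*(237421/5) = 5204505741/5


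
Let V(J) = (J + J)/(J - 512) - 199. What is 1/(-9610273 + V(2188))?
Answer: -419/4026786674 ≈ -1.0405e-7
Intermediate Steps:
V(J) = -199 + 2*J/(-512 + J) (V(J) = (2*J)/(-512 + J) - 199 = 2*J/(-512 + J) - 199 = -199 + 2*J/(-512 + J))
1/(-9610273 + V(2188)) = 1/(-9610273 + (101888 - 197*2188)/(-512 + 2188)) = 1/(-9610273 + (101888 - 431036)/1676) = 1/(-9610273 + (1/1676)*(-329148)) = 1/(-9610273 - 82287/419) = 1/(-4026786674/419) = -419/4026786674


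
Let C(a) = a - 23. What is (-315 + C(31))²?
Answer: 94249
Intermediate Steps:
C(a) = -23 + a
(-315 + C(31))² = (-315 + (-23 + 31))² = (-315 + 8)² = (-307)² = 94249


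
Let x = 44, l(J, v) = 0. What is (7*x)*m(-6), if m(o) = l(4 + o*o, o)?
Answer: 0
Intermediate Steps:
m(o) = 0
(7*x)*m(-6) = (7*44)*0 = 308*0 = 0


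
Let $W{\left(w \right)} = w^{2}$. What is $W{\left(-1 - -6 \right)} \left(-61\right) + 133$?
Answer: $-1392$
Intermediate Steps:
$W{\left(-1 - -6 \right)} \left(-61\right) + 133 = \left(-1 - -6\right)^{2} \left(-61\right) + 133 = \left(-1 + 6\right)^{2} \left(-61\right) + 133 = 5^{2} \left(-61\right) + 133 = 25 \left(-61\right) + 133 = -1525 + 133 = -1392$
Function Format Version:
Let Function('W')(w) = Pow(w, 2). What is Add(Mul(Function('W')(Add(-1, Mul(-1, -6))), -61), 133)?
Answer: -1392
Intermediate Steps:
Add(Mul(Function('W')(Add(-1, Mul(-1, -6))), -61), 133) = Add(Mul(Pow(Add(-1, Mul(-1, -6)), 2), -61), 133) = Add(Mul(Pow(Add(-1, 6), 2), -61), 133) = Add(Mul(Pow(5, 2), -61), 133) = Add(Mul(25, -61), 133) = Add(-1525, 133) = -1392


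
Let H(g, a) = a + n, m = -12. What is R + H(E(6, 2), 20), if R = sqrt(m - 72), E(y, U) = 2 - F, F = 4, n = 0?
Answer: 20 + 2*I*sqrt(21) ≈ 20.0 + 9.1651*I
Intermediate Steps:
E(y, U) = -2 (E(y, U) = 2 - 1*4 = 2 - 4 = -2)
R = 2*I*sqrt(21) (R = sqrt(-12 - 72) = sqrt(-84) = 2*I*sqrt(21) ≈ 9.1651*I)
H(g, a) = a (H(g, a) = a + 0 = a)
R + H(E(6, 2), 20) = 2*I*sqrt(21) + 20 = 20 + 2*I*sqrt(21)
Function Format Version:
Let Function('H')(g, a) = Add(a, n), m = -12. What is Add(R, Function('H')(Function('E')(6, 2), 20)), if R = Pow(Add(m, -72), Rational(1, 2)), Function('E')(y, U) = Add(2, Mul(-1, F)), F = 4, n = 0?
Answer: Add(20, Mul(2, I, Pow(21, Rational(1, 2)))) ≈ Add(20.000, Mul(9.1651, I))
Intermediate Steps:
Function('E')(y, U) = -2 (Function('E')(y, U) = Add(2, Mul(-1, 4)) = Add(2, -4) = -2)
R = Mul(2, I, Pow(21, Rational(1, 2))) (R = Pow(Add(-12, -72), Rational(1, 2)) = Pow(-84, Rational(1, 2)) = Mul(2, I, Pow(21, Rational(1, 2))) ≈ Mul(9.1651, I))
Function('H')(g, a) = a (Function('H')(g, a) = Add(a, 0) = a)
Add(R, Function('H')(Function('E')(6, 2), 20)) = Add(Mul(2, I, Pow(21, Rational(1, 2))), 20) = Add(20, Mul(2, I, Pow(21, Rational(1, 2))))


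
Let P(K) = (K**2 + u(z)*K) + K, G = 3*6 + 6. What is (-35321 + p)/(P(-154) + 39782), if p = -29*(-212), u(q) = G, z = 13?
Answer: -29173/59648 ≈ -0.48909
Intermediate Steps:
G = 24 (G = 18 + 6 = 24)
u(q) = 24
p = 6148
P(K) = K**2 + 25*K (P(K) = (K**2 + 24*K) + K = K**2 + 25*K)
(-35321 + p)/(P(-154) + 39782) = (-35321 + 6148)/(-154*(25 - 154) + 39782) = -29173/(-154*(-129) + 39782) = -29173/(19866 + 39782) = -29173/59648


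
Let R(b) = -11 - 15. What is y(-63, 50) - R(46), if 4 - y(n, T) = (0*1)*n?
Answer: 30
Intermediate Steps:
R(b) = -26
y(n, T) = 4 (y(n, T) = 4 - 0*1*n = 4 - 0*n = 4 - 1*0 = 4 + 0 = 4)
y(-63, 50) - R(46) = 4 - 1*(-26) = 4 + 26 = 30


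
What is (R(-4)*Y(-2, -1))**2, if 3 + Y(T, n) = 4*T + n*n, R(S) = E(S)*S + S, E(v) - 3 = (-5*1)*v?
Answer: 921600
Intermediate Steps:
E(v) = 3 - 5*v (E(v) = 3 + (-5*1)*v = 3 - 5*v)
R(S) = S + S*(3 - 5*S) (R(S) = (3 - 5*S)*S + S = S*(3 - 5*S) + S = S + S*(3 - 5*S))
Y(T, n) = -3 + n**2 + 4*T (Y(T, n) = -3 + (4*T + n*n) = -3 + (4*T + n**2) = -3 + (n**2 + 4*T) = -3 + n**2 + 4*T)
(R(-4)*Y(-2, -1))**2 = ((-4*(4 - 5*(-4)))*(-3 + (-1)**2 + 4*(-2)))**2 = ((-4*(4 + 20))*(-3 + 1 - 8))**2 = (-4*24*(-10))**2 = (-96*(-10))**2 = 960**2 = 921600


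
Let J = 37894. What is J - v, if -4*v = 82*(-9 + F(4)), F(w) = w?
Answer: 75583/2 ≈ 37792.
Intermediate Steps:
v = 205/2 (v = -41*(-9 + 4)/2 = -41*(-5)/2 = -¼*(-410) = 205/2 ≈ 102.50)
J - v = 37894 - 1*205/2 = 37894 - 205/2 = 75583/2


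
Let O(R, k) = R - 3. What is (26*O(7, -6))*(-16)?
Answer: -1664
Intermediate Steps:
O(R, k) = -3 + R
(26*O(7, -6))*(-16) = (26*(-3 + 7))*(-16) = (26*4)*(-16) = 104*(-16) = -1664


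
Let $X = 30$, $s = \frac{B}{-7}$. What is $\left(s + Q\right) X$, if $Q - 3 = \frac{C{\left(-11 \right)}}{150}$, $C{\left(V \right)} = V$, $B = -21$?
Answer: $\frac{889}{5} \approx 177.8$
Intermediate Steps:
$s = 3$ ($s = - \frac{21}{-7} = \left(-21\right) \left(- \frac{1}{7}\right) = 3$)
$Q = \frac{439}{150}$ ($Q = 3 - \frac{11}{150} = \frac{439}{150} \approx 2.9267$)
$\left(s + Q\right) X = \left(3 + \frac{439}{150}\right) 30 = \frac{889}{150} \cdot 30 = \frac{889}{5}$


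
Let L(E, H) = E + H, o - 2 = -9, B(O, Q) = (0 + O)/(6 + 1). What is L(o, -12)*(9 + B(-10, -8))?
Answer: -1007/7 ≈ -143.86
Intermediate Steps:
B(O, Q) = O/7
o = -7 (o = 2 - 9 = -7)
L(o, -12)*(9 + B(-10, -8)) = (-7 - 12)*(9 + (⅐)*(-10)) = -19*(9 - 10/7) = -19*53/7 = -1007/7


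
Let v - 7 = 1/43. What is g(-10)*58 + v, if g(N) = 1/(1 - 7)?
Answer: -341/129 ≈ -2.6434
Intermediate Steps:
g(N) = -1/6 (g(N) = 1/(-6) = -1/6)
v = 302/43 (v = 7 + 1/43 = 302/43 ≈ 7.0233)
g(-10)*58 + v = -1/6*58 + 302/43 = -29/3 + 302/43 = -341/129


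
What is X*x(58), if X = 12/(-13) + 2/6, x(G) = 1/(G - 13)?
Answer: -23/1755 ≈ -0.013105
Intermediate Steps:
x(G) = 1/(-13 + G)
X = -23/39 (X = 12*(-1/13) + 2*(1/6) = -12/13 + 1/3 = -23/39 ≈ -0.58974)
X*x(58) = -23/(39*(-13 + 58)) = -23/39/45 = -23/39*1/45 = -23/1755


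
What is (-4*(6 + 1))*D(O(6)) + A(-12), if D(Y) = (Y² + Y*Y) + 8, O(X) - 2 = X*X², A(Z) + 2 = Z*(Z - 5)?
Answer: -2661366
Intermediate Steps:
A(Z) = -2 + Z*(-5 + Z) (A(Z) = -2 + Z*(Z - 5) = -2 + Z*(-5 + Z))
O(X) = 2 + X³ (O(X) = 2 + X*X² = 2 + X³)
D(Y) = 8 + 2*Y² (D(Y) = (Y² + Y²) + 8 = 2*Y² + 8 = 8 + 2*Y²)
(-4*(6 + 1))*D(O(6)) + A(-12) = (-4*(6 + 1))*(8 + 2*(2 + 6³)²) + (-2 + (-12)² - 5*(-12)) = (-4*7)*(8 + 2*(2 + 216)²) + (-2 + 144 + 60) = -28*(8 + 2*218²) + 202 = -28*(8 + 2*47524) + 202 = -28*(8 + 95048) + 202 = -28*95056 + 202 = -2661568 + 202 = -2661366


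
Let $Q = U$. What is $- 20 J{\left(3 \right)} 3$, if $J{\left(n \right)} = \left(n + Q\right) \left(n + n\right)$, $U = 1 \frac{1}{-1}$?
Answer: $-720$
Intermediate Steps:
$U = -1$ ($U = 1 \left(-1\right) = -1$)
$Q = -1$
$J{\left(n \right)} = 2 n \left(-1 + n\right)$ ($J{\left(n \right)} = \left(n - 1\right) \left(n + n\right) = \left(-1 + n\right) 2 n = 2 n \left(-1 + n\right)$)
$- 20 J{\left(3 \right)} 3 = - 20 \cdot 2 \cdot 3 \left(-1 + 3\right) 3 = - 20 \cdot 2 \cdot 3 \cdot 2 \cdot 3 = \left(-20\right) 12 \cdot 3 = \left(-240\right) 3 = -720$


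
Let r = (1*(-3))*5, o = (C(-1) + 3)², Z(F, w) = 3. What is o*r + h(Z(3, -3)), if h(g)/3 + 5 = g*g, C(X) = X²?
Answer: -228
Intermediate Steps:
h(g) = -15 + 3*g² (h(g) = -15 + 3*(g*g) = -15 + 3*g²)
o = 16 (o = ((-1)² + 3)² = (1 + 3)² = 4² = 16)
r = -15 (r = -3*5 = -15)
o*r + h(Z(3, -3)) = 16*(-15) + (-15 + 3*3²) = -240 + (-15 + 3*9) = -240 + (-15 + 27) = -240 + 12 = -228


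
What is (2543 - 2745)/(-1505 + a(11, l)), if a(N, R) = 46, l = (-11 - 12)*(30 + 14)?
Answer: 202/1459 ≈ 0.13845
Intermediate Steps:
l = -1012 (l = -23*44 = -1012)
(2543 - 2745)/(-1505 + a(11, l)) = (2543 - 2745)/(-1505 + 46) = -202/(-1459) = -202*(-1/1459) = 202/1459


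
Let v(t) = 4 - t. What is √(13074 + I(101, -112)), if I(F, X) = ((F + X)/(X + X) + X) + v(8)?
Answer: √40636442/56 ≈ 113.83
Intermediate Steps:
I(F, X) = -4 + X + (F + X)/(2*X) (I(F, X) = ((F + X)/(X + X) + X) + (4 - 1*8) = ((F + X)/((2*X)) + X) + (4 - 8) = ((F + X)*(1/(2*X)) + X) - 4 = ((F + X)/(2*X) + X) - 4 = (X + (F + X)/(2*X)) - 4 = -4 + X + (F + X)/(2*X))
√(13074 + I(101, -112)) = √(13074 + (-7/2 - 112 + (½)*101/(-112))) = √(13074 + (-7/2 - 112 + (½)*101*(-1/112))) = √(13074 + (-7/2 - 112 - 101/224)) = √(13074 - 25973/224) = √(2902603/224) = √40636442/56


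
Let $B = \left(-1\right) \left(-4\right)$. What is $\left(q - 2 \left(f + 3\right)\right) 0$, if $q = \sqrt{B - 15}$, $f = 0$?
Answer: $0$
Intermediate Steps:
$B = 4$
$q = i \sqrt{11}$ ($q = \sqrt{4 - 15} = \sqrt{-11} = i \sqrt{11} \approx 3.3166 i$)
$\left(q - 2 \left(f + 3\right)\right) 0 = \left(i \sqrt{11} - 2 \left(0 + 3\right)\right) 0 = \left(i \sqrt{11} - 6\right) 0 = \left(-6 + i \sqrt{11}\right) 0 = 0$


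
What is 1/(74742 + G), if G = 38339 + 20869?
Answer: 1/133950 ≈ 7.4655e-6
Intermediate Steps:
G = 59208
1/(74742 + G) = 1/(74742 + 59208) = 1/133950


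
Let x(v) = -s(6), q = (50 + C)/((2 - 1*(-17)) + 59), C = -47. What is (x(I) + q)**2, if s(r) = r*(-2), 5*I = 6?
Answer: 97969/676 ≈ 144.92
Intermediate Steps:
I = 6/5 (I = (1/5)*6 = 6/5 ≈ 1.2000)
s(r) = -2*r
q = 1/26 (q = (50 - 47)/((2 - 1*(-17)) + 59) = 3/((2 + 17) + 59) = 3/(19 + 59) = 3/78 = 3*(1/78) = 1/26 ≈ 0.038462)
x(v) = 12 (x(v) = -(-2)*6 = -1*(-12) = 12)
(x(I) + q)**2 = (12 + 1/26)**2 = (313/26)**2 = 97969/676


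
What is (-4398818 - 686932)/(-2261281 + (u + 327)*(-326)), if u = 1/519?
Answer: 2639504250/1228931603 ≈ 2.1478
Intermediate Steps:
u = 1/519 ≈ 0.0019268
(-4398818 - 686932)/(-2261281 + (u + 327)*(-326)) = (-4398818 - 686932)/(-2261281 + (1/519 + 327)*(-326)) = -5085750/(-2261281 + (169714/519)*(-326)) = -5085750/(-2261281 - 55326764/519) = -5085750/(-1228931603/519) = -5085750*(-519/1228931603) = 2639504250/1228931603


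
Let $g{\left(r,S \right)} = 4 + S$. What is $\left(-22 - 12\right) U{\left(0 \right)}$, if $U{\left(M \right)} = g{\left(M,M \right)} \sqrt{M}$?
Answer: $0$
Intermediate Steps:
$U{\left(M \right)} = \sqrt{M} \left(4 + M\right)$ ($U{\left(M \right)} = \left(4 + M\right) \sqrt{M} = \sqrt{M} \left(4 + M\right)$)
$\left(-22 - 12\right) U{\left(0 \right)} = \left(-22 - 12\right) \sqrt{0} \left(4 + 0\right) = - 34 \cdot 0 \cdot 4 = \left(-34\right) 0 = 0$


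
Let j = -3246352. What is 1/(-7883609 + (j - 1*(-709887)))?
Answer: -1/10420074 ≈ -9.5969e-8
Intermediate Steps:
1/(-7883609 + (j - 1*(-709887))) = 1/(-7883609 + (-3246352 - 1*(-709887))) = 1/(-7883609 + (-3246352 + 709887)) = 1/(-7883609 - 2536465) = 1/(-10420074) = -1/10420074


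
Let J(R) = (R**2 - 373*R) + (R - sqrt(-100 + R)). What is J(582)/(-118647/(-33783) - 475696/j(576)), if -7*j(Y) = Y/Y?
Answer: 1376319420/37497728141 - 11261*sqrt(482)/37497728141 ≈ 0.036698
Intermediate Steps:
j(Y) = -1/7 (j(Y) = -Y/(7*Y) = -1/7*1 = -1/7)
J(R) = R**2 - sqrt(-100 + R) - 372*R
J(582)/(-118647/(-33783) - 475696/j(576)) = (582**2 - sqrt(-100 + 582) - 372*582)/(-118647/(-33783) - 475696/(-1/7)) = (338724 - sqrt(482) - 216504)/(-118647*(-1/33783) - 475696*(-7)) = (122220 - sqrt(482))/(39549/11261 + 3329872) = (122220 - sqrt(482))/(37497728141/11261) = (122220 - sqrt(482))*(11261/37497728141) = 1376319420/37497728141 - 11261*sqrt(482)/37497728141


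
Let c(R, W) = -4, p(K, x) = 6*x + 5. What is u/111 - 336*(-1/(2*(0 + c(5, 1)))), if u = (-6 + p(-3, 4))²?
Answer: -4133/111 ≈ -37.234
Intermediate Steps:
p(K, x) = 5 + 6*x
u = 529 (u = (-6 + (5 + 6*4))² = (-6 + (5 + 24))² = (-6 + 29)² = 23² = 529)
u/111 - 336*(-1/(2*(0 + c(5, 1)))) = 529/111 - 336*(-1/(2*(0 - 4))) = 529*(1/111) - 336/((-4*(-2))) = 529/111 - 336/8 = 529/111 - 336*⅛ = 529/111 - 42 = -4133/111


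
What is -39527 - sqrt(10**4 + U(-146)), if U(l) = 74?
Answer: -39527 - sqrt(10074) ≈ -39627.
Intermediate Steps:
-39527 - sqrt(10**4 + U(-146)) = -39527 - sqrt(10**4 + 74) = -39527 - sqrt(10000 + 74) = -39527 - sqrt(10074)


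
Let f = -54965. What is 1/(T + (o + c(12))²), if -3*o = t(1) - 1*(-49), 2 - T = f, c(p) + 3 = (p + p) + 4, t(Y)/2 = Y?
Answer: 1/55031 ≈ 1.8172e-5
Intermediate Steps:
t(Y) = 2*Y
c(p) = 1 + 2*p (c(p) = -3 + ((p + p) + 4) = -3 + (2*p + 4) = -3 + (4 + 2*p) = 1 + 2*p)
T = 54967 (T = 2 - 1*(-54965) = 2 + 54965 = 54967)
o = -17 (o = -(2*1 - 1*(-49))/3 = -(2 + 49)/3 = -⅓*51 = -17)
1/(T + (o + c(12))²) = 1/(54967 + (-17 + (1 + 2*12))²) = 1/(54967 + (-17 + (1 + 24))²) = 1/(54967 + (-17 + 25)²) = 1/(54967 + 8²) = 1/(54967 + 64) = 1/55031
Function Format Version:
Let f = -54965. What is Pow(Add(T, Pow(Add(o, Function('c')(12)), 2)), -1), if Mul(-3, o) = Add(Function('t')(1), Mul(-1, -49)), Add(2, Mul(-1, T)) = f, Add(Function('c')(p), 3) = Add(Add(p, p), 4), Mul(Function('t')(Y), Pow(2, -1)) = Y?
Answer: Rational(1, 55031) ≈ 1.8172e-5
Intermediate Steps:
Function('t')(Y) = Mul(2, Y)
Function('c')(p) = Add(1, Mul(2, p)) (Function('c')(p) = Add(-3, Add(Add(p, p), 4)) = Add(-3, Add(Mul(2, p), 4)) = Add(-3, Add(4, Mul(2, p))) = Add(1, Mul(2, p)))
T = 54967 (T = Add(2, Mul(-1, -54965)) = Add(2, 54965) = 54967)
o = -17 (o = Mul(Rational(-1, 3), Add(Mul(2, 1), Mul(-1, -49))) = Mul(Rational(-1, 3), Add(2, 49)) = Mul(Rational(-1, 3), 51) = -17)
Pow(Add(T, Pow(Add(o, Function('c')(12)), 2)), -1) = Pow(Add(54967, Pow(Add(-17, Add(1, Mul(2, 12))), 2)), -1) = Pow(Add(54967, Pow(Add(-17, Add(1, 24)), 2)), -1) = Pow(Add(54967, Pow(Add(-17, 25), 2)), -1) = Pow(Add(54967, Pow(8, 2)), -1) = Pow(Add(54967, 64), -1) = Pow(55031, -1) = Rational(1, 55031)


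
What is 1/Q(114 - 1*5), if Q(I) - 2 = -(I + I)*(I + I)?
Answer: -1/47522 ≈ -2.1043e-5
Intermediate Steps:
Q(I) = 2 - 4*I² (Q(I) = 2 - (I + I)*(I + I) = 2 - 2*I*2*I = 2 - 4*I²)
1/Q(114 - 1*5) = 1/(2 - 4*(114 - 1*5)²) = 1/(2 - 4*(114 - 5)²) = 1/(2 - 4*109²) = 1/(2 - 4*11881) = 1/(2 - 47524) = 1/(-47522) = -1/47522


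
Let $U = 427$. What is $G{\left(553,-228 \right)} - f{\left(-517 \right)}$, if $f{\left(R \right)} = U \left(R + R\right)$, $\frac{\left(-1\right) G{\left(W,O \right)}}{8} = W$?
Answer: $437094$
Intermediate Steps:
$G{\left(W,O \right)} = - 8 W$
$f{\left(R \right)} = 854 R$ ($f{\left(R \right)} = 427 \left(R + R\right) = 427 \cdot 2 R = 854 R$)
$G{\left(553,-228 \right)} - f{\left(-517 \right)} = \left(-8\right) 553 - 854 \left(-517\right) = -4424 - -441518 = -4424 + 441518 = 437094$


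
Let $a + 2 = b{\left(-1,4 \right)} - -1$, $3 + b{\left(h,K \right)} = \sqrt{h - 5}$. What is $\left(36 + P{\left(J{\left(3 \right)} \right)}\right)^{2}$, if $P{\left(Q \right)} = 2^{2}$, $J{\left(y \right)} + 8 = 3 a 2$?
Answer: $1600$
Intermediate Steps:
$b{\left(h,K \right)} = -3 + \sqrt{-5 + h}$ ($b{\left(h,K \right)} = -3 + \sqrt{h - 5} = -3 + \sqrt{-5 + h}$)
$a = -4 + i \sqrt{6}$ ($a = -2 - \left(2 - \sqrt{-5 - 1}\right) = -2 - \left(2 - i \sqrt{6}\right) = -4 + i \sqrt{6} \approx -4.0 + 2.4495 i$)
$J{\left(y \right)} = -32 + 6 i \sqrt{6}$ ($J{\left(y \right)} = -8 + 3 \left(-4 + i \sqrt{6}\right) 2 = -8 + \left(-12 + 3 i \sqrt{6}\right) 2 = -8 - \left(24 - 6 i \sqrt{6}\right) = -32 + 6 i \sqrt{6}$)
$P{\left(Q \right)} = 4$
$\left(36 + P{\left(J{\left(3 \right)} \right)}\right)^{2} = \left(36 + 4\right)^{2} = 40^{2} = 1600$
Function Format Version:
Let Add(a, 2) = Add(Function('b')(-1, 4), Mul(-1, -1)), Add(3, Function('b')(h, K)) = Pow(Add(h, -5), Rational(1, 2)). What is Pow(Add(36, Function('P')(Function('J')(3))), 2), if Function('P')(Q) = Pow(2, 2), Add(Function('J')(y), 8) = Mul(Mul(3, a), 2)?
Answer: 1600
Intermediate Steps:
Function('b')(h, K) = Add(-3, Pow(Add(-5, h), Rational(1, 2))) (Function('b')(h, K) = Add(-3, Pow(Add(h, -5), Rational(1, 2))) = Add(-3, Pow(Add(-5, h), Rational(1, 2))))
a = Add(-4, Mul(I, Pow(6, Rational(1, 2)))) (a = Add(-2, Add(Add(-3, Pow(Add(-5, -1), Rational(1, 2))), Mul(-1, -1))) = Add(-2, Add(Add(-3, Pow(-6, Rational(1, 2))), 1)) = Add(-2, Add(Add(-3, Mul(I, Pow(6, Rational(1, 2)))), 1)) = Add(-2, Add(-2, Mul(I, Pow(6, Rational(1, 2))))) = Add(-4, Mul(I, Pow(6, Rational(1, 2)))) ≈ Add(-4.0000, Mul(2.4495, I)))
Function('J')(y) = Add(-32, Mul(6, I, Pow(6, Rational(1, 2)))) (Function('J')(y) = Add(-8, Mul(Mul(3, Add(-4, Mul(I, Pow(6, Rational(1, 2))))), 2)) = Add(-8, Mul(Add(-12, Mul(3, I, Pow(6, Rational(1, 2)))), 2)) = Add(-8, Add(-24, Mul(6, I, Pow(6, Rational(1, 2))))) = Add(-32, Mul(6, I, Pow(6, Rational(1, 2)))))
Function('P')(Q) = 4
Pow(Add(36, Function('P')(Function('J')(3))), 2) = Pow(Add(36, 4), 2) = Pow(40, 2) = 1600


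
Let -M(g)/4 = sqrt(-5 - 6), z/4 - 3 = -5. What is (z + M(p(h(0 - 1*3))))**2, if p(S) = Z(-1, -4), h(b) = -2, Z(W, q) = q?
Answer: -112 + 64*I*sqrt(11) ≈ -112.0 + 212.26*I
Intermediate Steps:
z = -8 (z = 12 + 4*(-5) = 12 - 20 = -8)
p(S) = -4
M(g) = -4*I*sqrt(11) (M(g) = -4*sqrt(-5 - 6) = -4*I*sqrt(11))
(z + M(p(h(0 - 1*3))))**2 = (-8 - 4*I*sqrt(11))**2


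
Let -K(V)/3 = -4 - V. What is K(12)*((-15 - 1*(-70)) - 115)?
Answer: -2880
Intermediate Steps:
K(V) = 12 + 3*V (K(V) = -3*(-4 - V) = 12 + 3*V)
K(12)*((-15 - 1*(-70)) - 115) = (12 + 3*12)*((-15 - 1*(-70)) - 115) = (12 + 36)*((-15 + 70) - 115) = 48*(55 - 115) = 48*(-60) = -2880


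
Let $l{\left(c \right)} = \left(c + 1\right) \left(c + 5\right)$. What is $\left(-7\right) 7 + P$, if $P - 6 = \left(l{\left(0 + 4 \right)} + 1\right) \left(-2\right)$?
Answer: $-135$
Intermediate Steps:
$l{\left(c \right)} = \left(1 + c\right) \left(5 + c\right)$
$P = -86$ ($P = 6 + \left(\left(5 + \left(0 + 4\right)^{2} + 6 \left(0 + 4\right)\right) + 1\right) \left(-2\right) = 6 + \left(\left(5 + 4^{2} + 6 \cdot 4\right) + 1\right) \left(-2\right) = 6 + \left(\left(5 + 16 + 24\right) + 1\right) \left(-2\right) = 6 + \left(45 + 1\right) \left(-2\right) = 6 + 46 \left(-2\right) = 6 - 92 = -86$)
$\left(-7\right) 7 + P = \left(-7\right) 7 - 86 = -49 - 86 = -135$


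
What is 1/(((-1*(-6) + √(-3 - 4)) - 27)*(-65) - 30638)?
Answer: I/(-29273*I + 65*√7) ≈ -3.416e-5 + 2.0068e-7*I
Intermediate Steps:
1/(((-1*(-6) + √(-3 - 4)) - 27)*(-65) - 30638) = 1/(((6 + √(-7)) - 27)*(-65) - 30638) = 1/(((6 + I*√7) - 27)*(-65) - 30638) = 1/((-21 + I*√7)*(-65) - 30638) = 1/((1365 - 65*I*√7) - 30638) = 1/(-29273 - 65*I*√7)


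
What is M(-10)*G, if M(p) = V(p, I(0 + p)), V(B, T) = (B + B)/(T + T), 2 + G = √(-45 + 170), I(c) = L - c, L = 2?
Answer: 5/3 - 25*√5/6 ≈ -7.6503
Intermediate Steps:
I(c) = 2 - c
G = -2 + 5*√5 (G = -2 + √(-45 + 170) = -2 + √125 = -2 + 5*√5 ≈ 9.1803)
V(B, T) = B/T (V(B, T) = (2*B)/((2*T)) = (2*B)*(1/(2*T)) = B/T)
M(p) = p/(2 - p) (M(p) = p/(2 - (0 + p)) = p/(2 - p))
M(-10)*G = (-1*(-10)/(-2 - 10))*(-2 + 5*√5) = (-1*(-10)/(-12))*(-2 + 5*√5) = (-1*(-10)*(-1/12))*(-2 + 5*√5) = -5*(-2 + 5*√5)/6 = 5/3 - 25*√5/6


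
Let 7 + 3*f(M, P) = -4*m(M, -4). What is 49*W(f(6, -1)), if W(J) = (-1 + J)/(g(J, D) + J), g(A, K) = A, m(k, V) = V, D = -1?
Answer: 49/3 ≈ 16.333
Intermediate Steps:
f(M, P) = 3 (f(M, P) = -7/3 + (-4*(-4))/3 = -7/3 + (1/3)*16 = -7/3 + 16/3 = 3)
W(J) = (-1 + J)/(2*J) (W(J) = (-1 + J)/(J + J) = (-1 + J)/((2*J)) = (-1 + J)*(1/(2*J)) = (-1 + J)/(2*J))
49*W(f(6, -1)) = 49*((1/2)*(-1 + 3)/3) = 49*((1/2)*(1/3)*2) = 49*(1/3) = 49/3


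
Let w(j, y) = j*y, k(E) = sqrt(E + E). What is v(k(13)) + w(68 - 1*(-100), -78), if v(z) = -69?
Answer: -13173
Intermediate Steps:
k(E) = sqrt(2)*sqrt(E) (k(E) = sqrt(2*E) = sqrt(2)*sqrt(E))
v(k(13)) + w(68 - 1*(-100), -78) = -69 + (68 - 1*(-100))*(-78) = -69 + (68 + 100)*(-78) = -69 + 168*(-78) = -69 - 13104 = -13173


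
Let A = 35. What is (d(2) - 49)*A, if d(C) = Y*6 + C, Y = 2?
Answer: -1225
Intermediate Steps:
d(C) = 12 + C (d(C) = 2*6 + C = 12 + C)
(d(2) - 49)*A = ((12 + 2) - 49)*35 = (14 - 49)*35 = -35*35 = -1225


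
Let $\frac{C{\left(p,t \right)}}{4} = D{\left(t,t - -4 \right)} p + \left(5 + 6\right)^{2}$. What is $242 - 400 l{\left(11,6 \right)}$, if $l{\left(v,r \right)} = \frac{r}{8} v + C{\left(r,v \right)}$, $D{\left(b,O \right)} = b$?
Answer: $-302258$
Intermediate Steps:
$C{\left(p,t \right)} = 484 + 4 p t$ ($C{\left(p,t \right)} = 4 \left(t p + \left(5 + 6\right)^{2}\right) = 4 \left(p t + 11^{2}\right) = 4 \left(p t + 121\right) = 4 \left(121 + p t\right) = 484 + 4 p t$)
$l{\left(v,r \right)} = 484 + \frac{33 r v}{8}$ ($l{\left(v,r \right)} = \frac{r}{8} v + \left(484 + 4 r v\right) = \frac{r v}{8} + \left(484 + 4 r v\right) = 484 + \frac{33 r v}{8}$)
$242 - 400 l{\left(11,6 \right)} = 242 - 400 \left(484 + \frac{33}{8} \cdot 6 \cdot 11\right) = 242 - 400 \left(484 + \frac{1089}{4}\right) = 242 - 302500 = -302258$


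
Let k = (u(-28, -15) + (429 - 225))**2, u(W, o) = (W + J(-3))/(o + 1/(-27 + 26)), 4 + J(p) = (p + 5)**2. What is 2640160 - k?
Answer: 41565231/16 ≈ 2.5978e+6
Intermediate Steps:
J(p) = -4 + (5 + p)**2 (J(p) = -4 + (p + 5)**2 = -4 + (5 + p)**2)
u(W, o) = W/(-1 + o) (u(W, o) = (W + (-4 + (5 - 3)**2))/(o + 1/(-27 + 26)) = (W + (-4 + 2**2))/(o + 1/(-1)) = (W + (-4 + 4))/(o - 1) = (W + 0)/(-1 + o) = W/(-1 + o))
k = 677329/16 (k = (-28/(-1 - 15) + (429 - 225))**2 = (-28/(-16) + 204)**2 = (-28*(-1/16) + 204)**2 = (7/4 + 204)**2 = (823/4)**2 = 677329/16 ≈ 42333.)
2640160 - k = 2640160 - 1*677329/16 = 2640160 - 677329/16 = 41565231/16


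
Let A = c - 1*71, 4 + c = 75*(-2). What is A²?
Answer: 50625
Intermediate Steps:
c = -154 (c = -4 + 75*(-2) = -4 - 150 = -154)
A = -225 (A = -154 - 1*71 = -154 - 71 = -225)
A² = (-225)² = 50625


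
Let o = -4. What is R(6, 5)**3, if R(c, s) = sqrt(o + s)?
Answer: 1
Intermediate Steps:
R(c, s) = sqrt(-4 + s)
R(6, 5)**3 = (sqrt(-4 + 5))**3 = (sqrt(1))**3 = 1**3 = 1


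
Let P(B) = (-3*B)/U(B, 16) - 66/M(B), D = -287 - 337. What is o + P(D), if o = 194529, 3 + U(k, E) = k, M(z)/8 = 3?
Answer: 162621449/836 ≈ 1.9452e+5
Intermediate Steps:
M(z) = 24 (M(z) = 8*3 = 24)
U(k, E) = -3 + k
D = -624
P(B) = -11/4 - 3*B/(-3 + B) (P(B) = (-3*B)/(-3 + B) - 66/24 = -3*B/(-3 + B) - 66*1/24 = -3*B/(-3 + B) - 11/4 = -11/4 - 3*B/(-3 + B))
o + P(D) = 194529 + (33 - 23*(-624))/(4*(-3 - 624)) = 194529 + (¼)*(33 + 14352)/(-627) = 194529 + (¼)*(-1/627)*14385 = 194529 - 4795/836 = 162621449/836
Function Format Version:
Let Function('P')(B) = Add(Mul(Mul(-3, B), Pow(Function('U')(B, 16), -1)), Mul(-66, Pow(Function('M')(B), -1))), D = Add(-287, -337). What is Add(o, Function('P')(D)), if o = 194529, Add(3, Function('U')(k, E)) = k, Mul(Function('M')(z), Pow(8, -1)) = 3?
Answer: Rational(162621449, 836) ≈ 1.9452e+5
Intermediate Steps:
Function('M')(z) = 24 (Function('M')(z) = Mul(8, 3) = 24)
Function('U')(k, E) = Add(-3, k)
D = -624
Function('P')(B) = Add(Rational(-11, 4), Mul(-3, B, Pow(Add(-3, B), -1))) (Function('P')(B) = Add(Mul(Mul(-3, B), Pow(Add(-3, B), -1)), Mul(-66, Pow(24, -1))) = Add(Mul(-3, B, Pow(Add(-3, B), -1)), Mul(-66, Rational(1, 24))) = Add(Mul(-3, B, Pow(Add(-3, B), -1)), Rational(-11, 4)) = Add(Rational(-11, 4), Mul(-3, B, Pow(Add(-3, B), -1))))
Add(o, Function('P')(D)) = Add(194529, Mul(Rational(1, 4), Pow(Add(-3, -624), -1), Add(33, Mul(-23, -624)))) = Add(194529, Mul(Rational(1, 4), Pow(-627, -1), Add(33, 14352))) = Add(194529, Mul(Rational(1, 4), Rational(-1, 627), 14385)) = Add(194529, Rational(-4795, 836)) = Rational(162621449, 836)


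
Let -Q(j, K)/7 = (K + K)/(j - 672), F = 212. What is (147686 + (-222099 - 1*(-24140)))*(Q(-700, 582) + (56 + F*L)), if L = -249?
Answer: 129884166521/49 ≈ 2.6507e+9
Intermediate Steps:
Q(j, K) = -14*K/(-672 + j) (Q(j, K) = -7*(K + K)/(j - 672) = -7*2*K/(-672 + j) = -14*K/(-672 + j))
(147686 + (-222099 - 1*(-24140)))*(Q(-700, 582) + (56 + F*L)) = (147686 + (-222099 - 1*(-24140)))*(-14*582/(-672 - 700) + (56 + 212*(-249))) = (147686 + (-222099 + 24140))*(-14*582/(-1372) + (56 - 52788)) = (147686 - 197959)*(-14*582*(-1/1372) - 52732) = -50273*(291/49 - 52732) = -50273*(-2583577/49) = 129884166521/49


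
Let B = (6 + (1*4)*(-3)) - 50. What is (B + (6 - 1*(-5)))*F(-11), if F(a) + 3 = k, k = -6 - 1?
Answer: 450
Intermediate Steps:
k = -7
B = -56 (B = (6 + 4*(-3)) - 50 = (6 - 12) - 50 = -6 - 50 = -56)
F(a) = -10 (F(a) = -3 - 7 = -10)
(B + (6 - 1*(-5)))*F(-11) = (-56 + (6 - 1*(-5)))*(-10) = (-56 + (6 + 5))*(-10) = (-56 + 11)*(-10) = -45*(-10) = 450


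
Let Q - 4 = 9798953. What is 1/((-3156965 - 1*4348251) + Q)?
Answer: 1/2293741 ≈ 4.3597e-7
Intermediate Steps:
Q = 9798957 (Q = 4 + 9798953 = 9798957)
1/((-3156965 - 1*4348251) + Q) = 1/((-3156965 - 1*4348251) + 9798957) = 1/((-3156965 - 4348251) + 9798957) = 1/(-7505216 + 9798957) = 1/2293741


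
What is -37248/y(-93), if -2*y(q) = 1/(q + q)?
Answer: -13856256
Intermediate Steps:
y(q) = -1/(4*q) (y(q) = -1/(2*(q + q)) = -1/(2*q)/2 = -1/(4*q))
-37248/y(-93) = -37248/((-1/4/(-93))) = -37248/((-1/4*(-1/93))) = -37248/1/372 = -37248*372 = -13856256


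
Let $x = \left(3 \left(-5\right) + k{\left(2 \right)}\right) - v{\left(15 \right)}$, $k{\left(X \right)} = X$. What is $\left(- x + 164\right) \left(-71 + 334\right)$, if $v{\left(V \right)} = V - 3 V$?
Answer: $38661$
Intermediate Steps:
$v{\left(V \right)} = - 2 V$
$x = 17$ ($x = \left(3 \left(-5\right) + 2\right) - \left(-2\right) 15 = \left(-15 + 2\right) - -30 = -13 + 30 = 17$)
$\left(- x + 164\right) \left(-71 + 334\right) = \left(\left(-1\right) 17 + 164\right) \left(-71 + 334\right) = \left(-17 + 164\right) 263 = 147 \cdot 263 = 38661$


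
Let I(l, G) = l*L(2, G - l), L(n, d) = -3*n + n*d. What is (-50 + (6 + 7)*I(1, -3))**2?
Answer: 53824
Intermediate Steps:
L(n, d) = -3*n + d*n
I(l, G) = l*(-6 - 2*l + 2*G) (I(l, G) = l*(2*(-3 + (G - l))) = l*(2*(-3 + G - l)) = l*(-6 - 2*l + 2*G))
(-50 + (6 + 7)*I(1, -3))**2 = (-50 + (6 + 7)*(2*1*(-3 - 3 - 1*1)))**2 = (-50 + 13*(2*1*(-3 - 3 - 1)))**2 = (-50 + 13*(2*1*(-7)))**2 = (-50 + 13*(-14))**2 = (-50 - 182)**2 = (-232)**2 = 53824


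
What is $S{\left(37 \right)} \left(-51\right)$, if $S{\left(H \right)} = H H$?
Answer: $-69819$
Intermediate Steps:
$S{\left(H \right)} = H^{2}$
$S{\left(37 \right)} \left(-51\right) = 37^{2} \left(-51\right) = 1369 \left(-51\right) = -69819$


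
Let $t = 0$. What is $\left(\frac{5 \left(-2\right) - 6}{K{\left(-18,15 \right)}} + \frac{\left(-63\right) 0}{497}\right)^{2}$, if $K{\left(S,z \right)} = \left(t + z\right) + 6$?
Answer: $\frac{256}{441} \approx 0.5805$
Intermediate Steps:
$K{\left(S,z \right)} = 6 + z$ ($K{\left(S,z \right)} = \left(0 + z\right) + 6 = z + 6 = 6 + z$)
$\left(\frac{5 \left(-2\right) - 6}{K{\left(-18,15 \right)}} + \frac{\left(-63\right) 0}{497}\right)^{2} = \left(\frac{5 \left(-2\right) - 6}{6 + 15} + \frac{\left(-63\right) 0}{497}\right)^{2} = \left(\frac{-10 - 6}{21} + 0 \cdot \frac{1}{497}\right)^{2} = \left(\left(-16\right) \frac{1}{21} + 0\right)^{2} = \left(- \frac{16}{21} + 0\right)^{2} = \left(- \frac{16}{21}\right)^{2} = \frac{256}{441}$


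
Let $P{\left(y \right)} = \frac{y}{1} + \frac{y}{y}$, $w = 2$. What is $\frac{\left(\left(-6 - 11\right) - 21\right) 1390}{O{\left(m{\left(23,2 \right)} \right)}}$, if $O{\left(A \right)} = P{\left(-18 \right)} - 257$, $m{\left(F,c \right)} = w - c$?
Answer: $\frac{26410}{137} \approx 192.77$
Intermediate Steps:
$P{\left(y \right)} = 1 + y$ ($P{\left(y \right)} = y 1 + 1 = y + 1 = 1 + y$)
$m{\left(F,c \right)} = 2 - c$
$O{\left(A \right)} = -274$ ($O{\left(A \right)} = \left(1 - 18\right) - 257 = -17 - 257 = -274$)
$\frac{\left(\left(-6 - 11\right) - 21\right) 1390}{O{\left(m{\left(23,2 \right)} \right)}} = \frac{\left(\left(-6 - 11\right) - 21\right) 1390}{-274} = \left(-17 - 21\right) 1390 \left(- \frac{1}{274}\right) = \left(-38\right) 1390 \left(- \frac{1}{274}\right) = \left(-52820\right) \left(- \frac{1}{274}\right) = \frac{26410}{137}$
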